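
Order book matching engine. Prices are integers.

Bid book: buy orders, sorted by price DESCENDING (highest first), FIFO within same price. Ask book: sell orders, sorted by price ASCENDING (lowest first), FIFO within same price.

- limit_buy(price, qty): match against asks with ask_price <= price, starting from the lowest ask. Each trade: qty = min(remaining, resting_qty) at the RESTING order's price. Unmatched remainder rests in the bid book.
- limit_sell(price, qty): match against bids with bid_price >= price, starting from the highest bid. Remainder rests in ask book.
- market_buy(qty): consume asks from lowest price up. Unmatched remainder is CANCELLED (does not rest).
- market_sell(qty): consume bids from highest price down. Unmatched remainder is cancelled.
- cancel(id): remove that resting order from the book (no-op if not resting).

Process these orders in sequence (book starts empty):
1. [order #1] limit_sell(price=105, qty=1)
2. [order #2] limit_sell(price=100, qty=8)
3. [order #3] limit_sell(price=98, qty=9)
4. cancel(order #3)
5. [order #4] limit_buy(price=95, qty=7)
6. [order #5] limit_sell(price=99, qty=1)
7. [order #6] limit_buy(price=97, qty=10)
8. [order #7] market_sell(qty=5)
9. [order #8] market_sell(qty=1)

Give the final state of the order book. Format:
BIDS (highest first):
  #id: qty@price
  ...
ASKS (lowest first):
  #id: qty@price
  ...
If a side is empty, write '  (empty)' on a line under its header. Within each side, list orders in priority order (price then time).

After op 1 [order #1] limit_sell(price=105, qty=1): fills=none; bids=[-] asks=[#1:1@105]
After op 2 [order #2] limit_sell(price=100, qty=8): fills=none; bids=[-] asks=[#2:8@100 #1:1@105]
After op 3 [order #3] limit_sell(price=98, qty=9): fills=none; bids=[-] asks=[#3:9@98 #2:8@100 #1:1@105]
After op 4 cancel(order #3): fills=none; bids=[-] asks=[#2:8@100 #1:1@105]
After op 5 [order #4] limit_buy(price=95, qty=7): fills=none; bids=[#4:7@95] asks=[#2:8@100 #1:1@105]
After op 6 [order #5] limit_sell(price=99, qty=1): fills=none; bids=[#4:7@95] asks=[#5:1@99 #2:8@100 #1:1@105]
After op 7 [order #6] limit_buy(price=97, qty=10): fills=none; bids=[#6:10@97 #4:7@95] asks=[#5:1@99 #2:8@100 #1:1@105]
After op 8 [order #7] market_sell(qty=5): fills=#6x#7:5@97; bids=[#6:5@97 #4:7@95] asks=[#5:1@99 #2:8@100 #1:1@105]
After op 9 [order #8] market_sell(qty=1): fills=#6x#8:1@97; bids=[#6:4@97 #4:7@95] asks=[#5:1@99 #2:8@100 #1:1@105]

Answer: BIDS (highest first):
  #6: 4@97
  #4: 7@95
ASKS (lowest first):
  #5: 1@99
  #2: 8@100
  #1: 1@105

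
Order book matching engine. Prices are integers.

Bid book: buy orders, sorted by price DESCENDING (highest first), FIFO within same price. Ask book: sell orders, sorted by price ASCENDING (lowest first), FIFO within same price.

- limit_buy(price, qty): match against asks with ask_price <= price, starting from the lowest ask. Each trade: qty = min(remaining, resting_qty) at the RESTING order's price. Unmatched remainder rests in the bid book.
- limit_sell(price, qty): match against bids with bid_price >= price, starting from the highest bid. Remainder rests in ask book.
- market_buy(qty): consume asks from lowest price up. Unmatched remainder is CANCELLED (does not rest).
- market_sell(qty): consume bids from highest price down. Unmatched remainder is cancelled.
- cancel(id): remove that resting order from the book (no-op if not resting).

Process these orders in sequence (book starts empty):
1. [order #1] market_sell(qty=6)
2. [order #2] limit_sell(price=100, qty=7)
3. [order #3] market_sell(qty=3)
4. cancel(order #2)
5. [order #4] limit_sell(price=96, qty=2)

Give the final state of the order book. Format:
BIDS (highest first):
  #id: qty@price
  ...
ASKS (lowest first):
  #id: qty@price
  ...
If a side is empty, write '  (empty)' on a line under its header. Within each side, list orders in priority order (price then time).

After op 1 [order #1] market_sell(qty=6): fills=none; bids=[-] asks=[-]
After op 2 [order #2] limit_sell(price=100, qty=7): fills=none; bids=[-] asks=[#2:7@100]
After op 3 [order #3] market_sell(qty=3): fills=none; bids=[-] asks=[#2:7@100]
After op 4 cancel(order #2): fills=none; bids=[-] asks=[-]
After op 5 [order #4] limit_sell(price=96, qty=2): fills=none; bids=[-] asks=[#4:2@96]

Answer: BIDS (highest first):
  (empty)
ASKS (lowest first):
  #4: 2@96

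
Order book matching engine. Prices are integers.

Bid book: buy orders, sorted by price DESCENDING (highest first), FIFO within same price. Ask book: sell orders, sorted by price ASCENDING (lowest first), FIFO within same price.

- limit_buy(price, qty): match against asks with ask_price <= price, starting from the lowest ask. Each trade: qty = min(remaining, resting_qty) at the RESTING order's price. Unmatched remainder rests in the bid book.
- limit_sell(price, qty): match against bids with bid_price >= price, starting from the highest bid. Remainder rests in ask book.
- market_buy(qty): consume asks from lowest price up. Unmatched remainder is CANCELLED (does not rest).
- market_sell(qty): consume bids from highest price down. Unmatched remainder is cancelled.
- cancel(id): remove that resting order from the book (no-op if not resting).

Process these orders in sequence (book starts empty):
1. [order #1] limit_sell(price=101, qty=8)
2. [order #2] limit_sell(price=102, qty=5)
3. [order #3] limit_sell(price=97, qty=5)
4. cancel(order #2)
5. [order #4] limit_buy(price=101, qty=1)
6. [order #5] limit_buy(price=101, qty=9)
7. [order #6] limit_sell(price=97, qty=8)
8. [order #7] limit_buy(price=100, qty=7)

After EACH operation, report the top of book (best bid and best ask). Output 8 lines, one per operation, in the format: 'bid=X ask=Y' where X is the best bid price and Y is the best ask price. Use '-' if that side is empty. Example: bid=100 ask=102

After op 1 [order #1] limit_sell(price=101, qty=8): fills=none; bids=[-] asks=[#1:8@101]
After op 2 [order #2] limit_sell(price=102, qty=5): fills=none; bids=[-] asks=[#1:8@101 #2:5@102]
After op 3 [order #3] limit_sell(price=97, qty=5): fills=none; bids=[-] asks=[#3:5@97 #1:8@101 #2:5@102]
After op 4 cancel(order #2): fills=none; bids=[-] asks=[#3:5@97 #1:8@101]
After op 5 [order #4] limit_buy(price=101, qty=1): fills=#4x#3:1@97; bids=[-] asks=[#3:4@97 #1:8@101]
After op 6 [order #5] limit_buy(price=101, qty=9): fills=#5x#3:4@97 #5x#1:5@101; bids=[-] asks=[#1:3@101]
After op 7 [order #6] limit_sell(price=97, qty=8): fills=none; bids=[-] asks=[#6:8@97 #1:3@101]
After op 8 [order #7] limit_buy(price=100, qty=7): fills=#7x#6:7@97; bids=[-] asks=[#6:1@97 #1:3@101]

Answer: bid=- ask=101
bid=- ask=101
bid=- ask=97
bid=- ask=97
bid=- ask=97
bid=- ask=101
bid=- ask=97
bid=- ask=97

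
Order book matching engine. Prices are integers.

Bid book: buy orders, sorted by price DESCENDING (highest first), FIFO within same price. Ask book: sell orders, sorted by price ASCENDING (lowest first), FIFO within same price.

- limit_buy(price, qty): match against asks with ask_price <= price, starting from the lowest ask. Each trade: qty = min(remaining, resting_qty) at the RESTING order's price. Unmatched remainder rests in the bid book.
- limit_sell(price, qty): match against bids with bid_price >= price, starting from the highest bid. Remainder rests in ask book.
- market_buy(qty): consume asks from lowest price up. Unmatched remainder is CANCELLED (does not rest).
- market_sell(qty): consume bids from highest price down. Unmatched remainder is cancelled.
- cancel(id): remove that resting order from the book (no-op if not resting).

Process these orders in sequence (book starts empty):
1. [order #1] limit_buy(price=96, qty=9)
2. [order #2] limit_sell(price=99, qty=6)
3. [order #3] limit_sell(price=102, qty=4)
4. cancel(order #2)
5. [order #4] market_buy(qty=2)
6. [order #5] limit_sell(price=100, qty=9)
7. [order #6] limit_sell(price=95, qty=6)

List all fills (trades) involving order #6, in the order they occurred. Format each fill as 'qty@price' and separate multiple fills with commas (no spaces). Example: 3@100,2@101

After op 1 [order #1] limit_buy(price=96, qty=9): fills=none; bids=[#1:9@96] asks=[-]
After op 2 [order #2] limit_sell(price=99, qty=6): fills=none; bids=[#1:9@96] asks=[#2:6@99]
After op 3 [order #3] limit_sell(price=102, qty=4): fills=none; bids=[#1:9@96] asks=[#2:6@99 #3:4@102]
After op 4 cancel(order #2): fills=none; bids=[#1:9@96] asks=[#3:4@102]
After op 5 [order #4] market_buy(qty=2): fills=#4x#3:2@102; bids=[#1:9@96] asks=[#3:2@102]
After op 6 [order #5] limit_sell(price=100, qty=9): fills=none; bids=[#1:9@96] asks=[#5:9@100 #3:2@102]
After op 7 [order #6] limit_sell(price=95, qty=6): fills=#1x#6:6@96; bids=[#1:3@96] asks=[#5:9@100 #3:2@102]

Answer: 6@96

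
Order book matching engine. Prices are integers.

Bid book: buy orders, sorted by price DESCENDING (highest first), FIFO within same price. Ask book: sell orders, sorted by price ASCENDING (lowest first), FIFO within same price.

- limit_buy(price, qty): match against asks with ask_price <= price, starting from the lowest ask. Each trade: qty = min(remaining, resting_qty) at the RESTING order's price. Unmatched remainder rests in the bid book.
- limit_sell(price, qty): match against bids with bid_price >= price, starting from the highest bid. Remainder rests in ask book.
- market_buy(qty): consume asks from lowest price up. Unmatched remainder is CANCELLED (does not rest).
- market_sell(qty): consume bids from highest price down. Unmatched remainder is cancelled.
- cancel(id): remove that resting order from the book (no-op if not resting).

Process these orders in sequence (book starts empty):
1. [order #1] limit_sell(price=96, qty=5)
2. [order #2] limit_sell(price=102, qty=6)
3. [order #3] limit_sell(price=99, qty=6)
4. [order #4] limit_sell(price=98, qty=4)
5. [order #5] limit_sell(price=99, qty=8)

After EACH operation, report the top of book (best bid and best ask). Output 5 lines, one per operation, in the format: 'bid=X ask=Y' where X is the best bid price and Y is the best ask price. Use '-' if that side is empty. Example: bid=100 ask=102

After op 1 [order #1] limit_sell(price=96, qty=5): fills=none; bids=[-] asks=[#1:5@96]
After op 2 [order #2] limit_sell(price=102, qty=6): fills=none; bids=[-] asks=[#1:5@96 #2:6@102]
After op 3 [order #3] limit_sell(price=99, qty=6): fills=none; bids=[-] asks=[#1:5@96 #3:6@99 #2:6@102]
After op 4 [order #4] limit_sell(price=98, qty=4): fills=none; bids=[-] asks=[#1:5@96 #4:4@98 #3:6@99 #2:6@102]
After op 5 [order #5] limit_sell(price=99, qty=8): fills=none; bids=[-] asks=[#1:5@96 #4:4@98 #3:6@99 #5:8@99 #2:6@102]

Answer: bid=- ask=96
bid=- ask=96
bid=- ask=96
bid=- ask=96
bid=- ask=96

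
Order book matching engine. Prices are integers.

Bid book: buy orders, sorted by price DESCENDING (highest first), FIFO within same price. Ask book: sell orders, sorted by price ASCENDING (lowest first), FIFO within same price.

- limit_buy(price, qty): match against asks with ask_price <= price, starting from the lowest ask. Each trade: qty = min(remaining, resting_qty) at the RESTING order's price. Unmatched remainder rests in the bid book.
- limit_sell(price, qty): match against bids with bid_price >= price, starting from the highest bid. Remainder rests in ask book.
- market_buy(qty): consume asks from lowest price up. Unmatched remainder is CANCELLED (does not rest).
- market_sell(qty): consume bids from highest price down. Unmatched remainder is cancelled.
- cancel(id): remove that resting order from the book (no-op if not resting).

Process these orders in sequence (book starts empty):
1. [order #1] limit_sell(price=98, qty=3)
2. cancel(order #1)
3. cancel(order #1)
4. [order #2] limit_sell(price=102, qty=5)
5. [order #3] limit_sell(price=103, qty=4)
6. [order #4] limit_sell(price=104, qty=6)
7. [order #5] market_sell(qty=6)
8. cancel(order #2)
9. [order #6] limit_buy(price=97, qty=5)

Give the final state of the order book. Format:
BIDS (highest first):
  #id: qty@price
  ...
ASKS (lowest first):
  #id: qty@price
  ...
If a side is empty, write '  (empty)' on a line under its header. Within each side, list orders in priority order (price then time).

Answer: BIDS (highest first):
  #6: 5@97
ASKS (lowest first):
  #3: 4@103
  #4: 6@104

Derivation:
After op 1 [order #1] limit_sell(price=98, qty=3): fills=none; bids=[-] asks=[#1:3@98]
After op 2 cancel(order #1): fills=none; bids=[-] asks=[-]
After op 3 cancel(order #1): fills=none; bids=[-] asks=[-]
After op 4 [order #2] limit_sell(price=102, qty=5): fills=none; bids=[-] asks=[#2:5@102]
After op 5 [order #3] limit_sell(price=103, qty=4): fills=none; bids=[-] asks=[#2:5@102 #3:4@103]
After op 6 [order #4] limit_sell(price=104, qty=6): fills=none; bids=[-] asks=[#2:5@102 #3:4@103 #4:6@104]
After op 7 [order #5] market_sell(qty=6): fills=none; bids=[-] asks=[#2:5@102 #3:4@103 #4:6@104]
After op 8 cancel(order #2): fills=none; bids=[-] asks=[#3:4@103 #4:6@104]
After op 9 [order #6] limit_buy(price=97, qty=5): fills=none; bids=[#6:5@97] asks=[#3:4@103 #4:6@104]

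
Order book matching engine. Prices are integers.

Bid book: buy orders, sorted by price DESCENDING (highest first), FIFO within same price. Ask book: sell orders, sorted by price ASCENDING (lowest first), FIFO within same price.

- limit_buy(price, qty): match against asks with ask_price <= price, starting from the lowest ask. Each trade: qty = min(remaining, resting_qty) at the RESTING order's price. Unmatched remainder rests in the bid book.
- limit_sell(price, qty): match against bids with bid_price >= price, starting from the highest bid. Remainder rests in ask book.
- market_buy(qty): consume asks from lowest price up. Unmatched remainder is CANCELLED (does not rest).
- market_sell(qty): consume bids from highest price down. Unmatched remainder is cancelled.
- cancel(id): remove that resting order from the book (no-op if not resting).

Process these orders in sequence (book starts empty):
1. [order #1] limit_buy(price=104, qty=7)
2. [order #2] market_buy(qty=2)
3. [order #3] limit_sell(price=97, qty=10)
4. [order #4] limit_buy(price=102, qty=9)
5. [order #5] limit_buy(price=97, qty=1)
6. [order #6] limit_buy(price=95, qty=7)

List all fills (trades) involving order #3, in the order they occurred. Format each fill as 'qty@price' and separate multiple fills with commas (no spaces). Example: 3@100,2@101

Answer: 7@104,3@97

Derivation:
After op 1 [order #1] limit_buy(price=104, qty=7): fills=none; bids=[#1:7@104] asks=[-]
After op 2 [order #2] market_buy(qty=2): fills=none; bids=[#1:7@104] asks=[-]
After op 3 [order #3] limit_sell(price=97, qty=10): fills=#1x#3:7@104; bids=[-] asks=[#3:3@97]
After op 4 [order #4] limit_buy(price=102, qty=9): fills=#4x#3:3@97; bids=[#4:6@102] asks=[-]
After op 5 [order #5] limit_buy(price=97, qty=1): fills=none; bids=[#4:6@102 #5:1@97] asks=[-]
After op 6 [order #6] limit_buy(price=95, qty=7): fills=none; bids=[#4:6@102 #5:1@97 #6:7@95] asks=[-]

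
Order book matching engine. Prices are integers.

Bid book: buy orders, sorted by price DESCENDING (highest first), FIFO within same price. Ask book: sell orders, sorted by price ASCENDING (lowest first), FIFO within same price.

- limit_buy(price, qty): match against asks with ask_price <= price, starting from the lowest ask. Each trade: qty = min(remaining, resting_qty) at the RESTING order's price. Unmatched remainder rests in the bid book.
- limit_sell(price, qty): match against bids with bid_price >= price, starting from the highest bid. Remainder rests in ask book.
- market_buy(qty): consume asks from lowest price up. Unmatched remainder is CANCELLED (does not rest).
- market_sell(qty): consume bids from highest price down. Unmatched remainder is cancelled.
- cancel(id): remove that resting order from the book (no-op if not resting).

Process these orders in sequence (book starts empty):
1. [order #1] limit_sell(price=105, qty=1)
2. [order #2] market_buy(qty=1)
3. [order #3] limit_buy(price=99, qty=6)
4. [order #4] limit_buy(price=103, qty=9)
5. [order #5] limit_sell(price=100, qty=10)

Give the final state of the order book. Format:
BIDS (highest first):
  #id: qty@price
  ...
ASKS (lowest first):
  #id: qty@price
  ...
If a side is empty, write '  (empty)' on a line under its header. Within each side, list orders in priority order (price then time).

After op 1 [order #1] limit_sell(price=105, qty=1): fills=none; bids=[-] asks=[#1:1@105]
After op 2 [order #2] market_buy(qty=1): fills=#2x#1:1@105; bids=[-] asks=[-]
After op 3 [order #3] limit_buy(price=99, qty=6): fills=none; bids=[#3:6@99] asks=[-]
After op 4 [order #4] limit_buy(price=103, qty=9): fills=none; bids=[#4:9@103 #3:6@99] asks=[-]
After op 5 [order #5] limit_sell(price=100, qty=10): fills=#4x#5:9@103; bids=[#3:6@99] asks=[#5:1@100]

Answer: BIDS (highest first):
  #3: 6@99
ASKS (lowest first):
  #5: 1@100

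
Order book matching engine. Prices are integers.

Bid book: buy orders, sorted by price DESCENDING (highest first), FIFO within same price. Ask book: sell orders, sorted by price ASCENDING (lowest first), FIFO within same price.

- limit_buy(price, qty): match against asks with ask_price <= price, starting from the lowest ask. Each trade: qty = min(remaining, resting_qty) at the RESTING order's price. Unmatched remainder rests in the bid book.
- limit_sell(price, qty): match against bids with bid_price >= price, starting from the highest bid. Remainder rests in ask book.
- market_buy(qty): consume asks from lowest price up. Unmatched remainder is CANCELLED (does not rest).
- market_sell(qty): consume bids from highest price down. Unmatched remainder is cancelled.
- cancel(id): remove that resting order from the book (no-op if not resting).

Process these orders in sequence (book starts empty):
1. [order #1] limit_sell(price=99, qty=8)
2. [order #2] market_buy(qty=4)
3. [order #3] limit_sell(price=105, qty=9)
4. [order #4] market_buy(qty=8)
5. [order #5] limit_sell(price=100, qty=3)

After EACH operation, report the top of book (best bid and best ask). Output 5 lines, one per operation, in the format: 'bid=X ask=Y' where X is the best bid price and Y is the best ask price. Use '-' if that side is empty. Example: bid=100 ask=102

Answer: bid=- ask=99
bid=- ask=99
bid=- ask=99
bid=- ask=105
bid=- ask=100

Derivation:
After op 1 [order #1] limit_sell(price=99, qty=8): fills=none; bids=[-] asks=[#1:8@99]
After op 2 [order #2] market_buy(qty=4): fills=#2x#1:4@99; bids=[-] asks=[#1:4@99]
After op 3 [order #3] limit_sell(price=105, qty=9): fills=none; bids=[-] asks=[#1:4@99 #3:9@105]
After op 4 [order #4] market_buy(qty=8): fills=#4x#1:4@99 #4x#3:4@105; bids=[-] asks=[#3:5@105]
After op 5 [order #5] limit_sell(price=100, qty=3): fills=none; bids=[-] asks=[#5:3@100 #3:5@105]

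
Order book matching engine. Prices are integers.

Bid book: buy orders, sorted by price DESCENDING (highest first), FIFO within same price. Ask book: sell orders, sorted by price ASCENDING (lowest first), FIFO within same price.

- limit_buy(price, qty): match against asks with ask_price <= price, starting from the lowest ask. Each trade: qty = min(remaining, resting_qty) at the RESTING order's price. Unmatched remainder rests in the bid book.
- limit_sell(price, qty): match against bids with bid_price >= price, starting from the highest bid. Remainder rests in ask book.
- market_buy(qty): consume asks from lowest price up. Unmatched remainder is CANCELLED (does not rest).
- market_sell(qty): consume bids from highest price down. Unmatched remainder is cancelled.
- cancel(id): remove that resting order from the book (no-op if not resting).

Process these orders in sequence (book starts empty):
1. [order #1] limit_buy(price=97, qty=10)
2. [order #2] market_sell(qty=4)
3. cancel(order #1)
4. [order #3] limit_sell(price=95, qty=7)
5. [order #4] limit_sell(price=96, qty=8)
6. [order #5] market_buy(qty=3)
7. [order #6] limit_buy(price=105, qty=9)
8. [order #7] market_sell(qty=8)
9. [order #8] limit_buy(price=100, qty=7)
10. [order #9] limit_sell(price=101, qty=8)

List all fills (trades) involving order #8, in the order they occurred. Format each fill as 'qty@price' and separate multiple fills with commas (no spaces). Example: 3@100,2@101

After op 1 [order #1] limit_buy(price=97, qty=10): fills=none; bids=[#1:10@97] asks=[-]
After op 2 [order #2] market_sell(qty=4): fills=#1x#2:4@97; bids=[#1:6@97] asks=[-]
After op 3 cancel(order #1): fills=none; bids=[-] asks=[-]
After op 4 [order #3] limit_sell(price=95, qty=7): fills=none; bids=[-] asks=[#3:7@95]
After op 5 [order #4] limit_sell(price=96, qty=8): fills=none; bids=[-] asks=[#3:7@95 #4:8@96]
After op 6 [order #5] market_buy(qty=3): fills=#5x#3:3@95; bids=[-] asks=[#3:4@95 #4:8@96]
After op 7 [order #6] limit_buy(price=105, qty=9): fills=#6x#3:4@95 #6x#4:5@96; bids=[-] asks=[#4:3@96]
After op 8 [order #7] market_sell(qty=8): fills=none; bids=[-] asks=[#4:3@96]
After op 9 [order #8] limit_buy(price=100, qty=7): fills=#8x#4:3@96; bids=[#8:4@100] asks=[-]
After op 10 [order #9] limit_sell(price=101, qty=8): fills=none; bids=[#8:4@100] asks=[#9:8@101]

Answer: 3@96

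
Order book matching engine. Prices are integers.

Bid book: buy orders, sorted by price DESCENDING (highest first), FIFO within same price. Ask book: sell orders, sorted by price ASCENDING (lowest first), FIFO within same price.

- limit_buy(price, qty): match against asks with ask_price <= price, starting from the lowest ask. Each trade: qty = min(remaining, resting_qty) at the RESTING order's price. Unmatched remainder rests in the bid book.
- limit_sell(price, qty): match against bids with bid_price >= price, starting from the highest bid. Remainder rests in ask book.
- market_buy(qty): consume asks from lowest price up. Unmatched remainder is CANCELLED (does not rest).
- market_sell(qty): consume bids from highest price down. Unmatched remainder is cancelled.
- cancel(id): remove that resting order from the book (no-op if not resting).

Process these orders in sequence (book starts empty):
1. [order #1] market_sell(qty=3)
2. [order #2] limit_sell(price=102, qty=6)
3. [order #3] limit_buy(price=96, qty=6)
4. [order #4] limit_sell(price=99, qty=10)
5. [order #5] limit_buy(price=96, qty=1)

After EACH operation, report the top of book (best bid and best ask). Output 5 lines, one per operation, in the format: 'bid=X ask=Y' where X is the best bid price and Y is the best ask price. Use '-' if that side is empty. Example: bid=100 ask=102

Answer: bid=- ask=-
bid=- ask=102
bid=96 ask=102
bid=96 ask=99
bid=96 ask=99

Derivation:
After op 1 [order #1] market_sell(qty=3): fills=none; bids=[-] asks=[-]
After op 2 [order #2] limit_sell(price=102, qty=6): fills=none; bids=[-] asks=[#2:6@102]
After op 3 [order #3] limit_buy(price=96, qty=6): fills=none; bids=[#3:6@96] asks=[#2:6@102]
After op 4 [order #4] limit_sell(price=99, qty=10): fills=none; bids=[#3:6@96] asks=[#4:10@99 #2:6@102]
After op 5 [order #5] limit_buy(price=96, qty=1): fills=none; bids=[#3:6@96 #5:1@96] asks=[#4:10@99 #2:6@102]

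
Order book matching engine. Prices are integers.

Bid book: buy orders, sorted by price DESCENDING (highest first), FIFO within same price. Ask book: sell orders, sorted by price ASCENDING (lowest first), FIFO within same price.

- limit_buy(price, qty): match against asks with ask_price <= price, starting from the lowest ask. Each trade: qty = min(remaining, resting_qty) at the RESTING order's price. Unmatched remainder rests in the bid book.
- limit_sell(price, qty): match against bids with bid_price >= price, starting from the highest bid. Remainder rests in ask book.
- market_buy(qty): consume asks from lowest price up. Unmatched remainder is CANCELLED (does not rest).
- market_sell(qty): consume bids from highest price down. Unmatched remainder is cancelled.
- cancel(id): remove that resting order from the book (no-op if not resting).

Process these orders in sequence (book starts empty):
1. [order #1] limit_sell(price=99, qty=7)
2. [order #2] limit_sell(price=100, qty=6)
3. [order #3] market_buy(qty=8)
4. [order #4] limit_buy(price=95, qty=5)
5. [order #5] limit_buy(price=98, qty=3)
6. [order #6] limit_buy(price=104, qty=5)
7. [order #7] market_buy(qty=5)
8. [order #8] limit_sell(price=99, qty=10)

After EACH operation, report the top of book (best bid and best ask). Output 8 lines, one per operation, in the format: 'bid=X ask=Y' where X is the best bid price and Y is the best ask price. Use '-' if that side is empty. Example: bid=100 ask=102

Answer: bid=- ask=99
bid=- ask=99
bid=- ask=100
bid=95 ask=100
bid=98 ask=100
bid=98 ask=-
bid=98 ask=-
bid=98 ask=99

Derivation:
After op 1 [order #1] limit_sell(price=99, qty=7): fills=none; bids=[-] asks=[#1:7@99]
After op 2 [order #2] limit_sell(price=100, qty=6): fills=none; bids=[-] asks=[#1:7@99 #2:6@100]
After op 3 [order #3] market_buy(qty=8): fills=#3x#1:7@99 #3x#2:1@100; bids=[-] asks=[#2:5@100]
After op 4 [order #4] limit_buy(price=95, qty=5): fills=none; bids=[#4:5@95] asks=[#2:5@100]
After op 5 [order #5] limit_buy(price=98, qty=3): fills=none; bids=[#5:3@98 #4:5@95] asks=[#2:5@100]
After op 6 [order #6] limit_buy(price=104, qty=5): fills=#6x#2:5@100; bids=[#5:3@98 #4:5@95] asks=[-]
After op 7 [order #7] market_buy(qty=5): fills=none; bids=[#5:3@98 #4:5@95] asks=[-]
After op 8 [order #8] limit_sell(price=99, qty=10): fills=none; bids=[#5:3@98 #4:5@95] asks=[#8:10@99]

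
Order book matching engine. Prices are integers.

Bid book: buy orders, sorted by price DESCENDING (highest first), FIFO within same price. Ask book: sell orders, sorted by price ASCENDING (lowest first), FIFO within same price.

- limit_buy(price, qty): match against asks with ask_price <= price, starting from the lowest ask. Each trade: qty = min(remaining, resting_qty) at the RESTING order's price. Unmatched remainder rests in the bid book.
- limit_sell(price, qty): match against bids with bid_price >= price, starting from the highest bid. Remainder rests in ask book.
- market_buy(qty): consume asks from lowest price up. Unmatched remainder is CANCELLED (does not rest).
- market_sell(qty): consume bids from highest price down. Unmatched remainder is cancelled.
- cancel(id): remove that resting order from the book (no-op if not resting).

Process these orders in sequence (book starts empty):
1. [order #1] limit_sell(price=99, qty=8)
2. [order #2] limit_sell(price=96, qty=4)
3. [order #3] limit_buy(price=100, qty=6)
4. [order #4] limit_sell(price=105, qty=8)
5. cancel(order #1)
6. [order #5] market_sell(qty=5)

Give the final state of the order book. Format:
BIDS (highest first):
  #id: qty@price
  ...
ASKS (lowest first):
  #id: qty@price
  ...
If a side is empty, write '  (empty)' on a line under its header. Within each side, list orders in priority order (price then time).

After op 1 [order #1] limit_sell(price=99, qty=8): fills=none; bids=[-] asks=[#1:8@99]
After op 2 [order #2] limit_sell(price=96, qty=4): fills=none; bids=[-] asks=[#2:4@96 #1:8@99]
After op 3 [order #3] limit_buy(price=100, qty=6): fills=#3x#2:4@96 #3x#1:2@99; bids=[-] asks=[#1:6@99]
After op 4 [order #4] limit_sell(price=105, qty=8): fills=none; bids=[-] asks=[#1:6@99 #4:8@105]
After op 5 cancel(order #1): fills=none; bids=[-] asks=[#4:8@105]
After op 6 [order #5] market_sell(qty=5): fills=none; bids=[-] asks=[#4:8@105]

Answer: BIDS (highest first):
  (empty)
ASKS (lowest first):
  #4: 8@105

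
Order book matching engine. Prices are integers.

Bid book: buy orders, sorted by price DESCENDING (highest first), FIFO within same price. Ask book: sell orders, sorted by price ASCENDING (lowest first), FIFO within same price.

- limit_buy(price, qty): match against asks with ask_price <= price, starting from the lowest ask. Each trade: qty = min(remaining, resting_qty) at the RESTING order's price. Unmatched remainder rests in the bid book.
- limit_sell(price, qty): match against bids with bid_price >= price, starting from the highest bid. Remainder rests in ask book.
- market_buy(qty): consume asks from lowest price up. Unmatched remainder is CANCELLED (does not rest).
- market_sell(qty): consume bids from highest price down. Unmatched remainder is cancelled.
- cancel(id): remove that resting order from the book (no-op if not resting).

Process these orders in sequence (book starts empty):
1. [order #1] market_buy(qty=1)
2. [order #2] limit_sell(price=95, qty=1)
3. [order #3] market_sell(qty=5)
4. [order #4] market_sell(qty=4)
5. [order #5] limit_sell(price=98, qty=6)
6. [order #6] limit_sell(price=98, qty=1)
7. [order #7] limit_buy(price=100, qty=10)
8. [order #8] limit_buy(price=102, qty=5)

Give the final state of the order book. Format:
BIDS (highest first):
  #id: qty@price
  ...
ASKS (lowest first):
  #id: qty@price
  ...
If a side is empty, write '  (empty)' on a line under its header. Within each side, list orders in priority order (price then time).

After op 1 [order #1] market_buy(qty=1): fills=none; bids=[-] asks=[-]
After op 2 [order #2] limit_sell(price=95, qty=1): fills=none; bids=[-] asks=[#2:1@95]
After op 3 [order #3] market_sell(qty=5): fills=none; bids=[-] asks=[#2:1@95]
After op 4 [order #4] market_sell(qty=4): fills=none; bids=[-] asks=[#2:1@95]
After op 5 [order #5] limit_sell(price=98, qty=6): fills=none; bids=[-] asks=[#2:1@95 #5:6@98]
After op 6 [order #6] limit_sell(price=98, qty=1): fills=none; bids=[-] asks=[#2:1@95 #5:6@98 #6:1@98]
After op 7 [order #7] limit_buy(price=100, qty=10): fills=#7x#2:1@95 #7x#5:6@98 #7x#6:1@98; bids=[#7:2@100] asks=[-]
After op 8 [order #8] limit_buy(price=102, qty=5): fills=none; bids=[#8:5@102 #7:2@100] asks=[-]

Answer: BIDS (highest first):
  #8: 5@102
  #7: 2@100
ASKS (lowest first):
  (empty)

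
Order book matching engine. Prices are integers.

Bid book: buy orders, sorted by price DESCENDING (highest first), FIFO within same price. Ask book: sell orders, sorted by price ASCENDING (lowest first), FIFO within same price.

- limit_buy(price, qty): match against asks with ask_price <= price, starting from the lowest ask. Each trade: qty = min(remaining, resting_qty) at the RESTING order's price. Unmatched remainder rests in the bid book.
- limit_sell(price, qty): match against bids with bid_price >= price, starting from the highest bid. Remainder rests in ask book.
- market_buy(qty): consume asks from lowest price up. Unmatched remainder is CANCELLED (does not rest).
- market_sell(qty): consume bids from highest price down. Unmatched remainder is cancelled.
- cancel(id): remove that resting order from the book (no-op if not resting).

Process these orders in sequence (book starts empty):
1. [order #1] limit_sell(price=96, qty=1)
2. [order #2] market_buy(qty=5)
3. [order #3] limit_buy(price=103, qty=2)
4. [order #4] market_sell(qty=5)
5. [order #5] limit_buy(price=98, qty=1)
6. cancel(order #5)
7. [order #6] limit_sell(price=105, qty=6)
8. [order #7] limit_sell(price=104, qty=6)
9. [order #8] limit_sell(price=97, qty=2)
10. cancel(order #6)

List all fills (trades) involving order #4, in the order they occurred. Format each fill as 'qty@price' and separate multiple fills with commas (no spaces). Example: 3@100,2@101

Answer: 2@103

Derivation:
After op 1 [order #1] limit_sell(price=96, qty=1): fills=none; bids=[-] asks=[#1:1@96]
After op 2 [order #2] market_buy(qty=5): fills=#2x#1:1@96; bids=[-] asks=[-]
After op 3 [order #3] limit_buy(price=103, qty=2): fills=none; bids=[#3:2@103] asks=[-]
After op 4 [order #4] market_sell(qty=5): fills=#3x#4:2@103; bids=[-] asks=[-]
After op 5 [order #5] limit_buy(price=98, qty=1): fills=none; bids=[#5:1@98] asks=[-]
After op 6 cancel(order #5): fills=none; bids=[-] asks=[-]
After op 7 [order #6] limit_sell(price=105, qty=6): fills=none; bids=[-] asks=[#6:6@105]
After op 8 [order #7] limit_sell(price=104, qty=6): fills=none; bids=[-] asks=[#7:6@104 #6:6@105]
After op 9 [order #8] limit_sell(price=97, qty=2): fills=none; bids=[-] asks=[#8:2@97 #7:6@104 #6:6@105]
After op 10 cancel(order #6): fills=none; bids=[-] asks=[#8:2@97 #7:6@104]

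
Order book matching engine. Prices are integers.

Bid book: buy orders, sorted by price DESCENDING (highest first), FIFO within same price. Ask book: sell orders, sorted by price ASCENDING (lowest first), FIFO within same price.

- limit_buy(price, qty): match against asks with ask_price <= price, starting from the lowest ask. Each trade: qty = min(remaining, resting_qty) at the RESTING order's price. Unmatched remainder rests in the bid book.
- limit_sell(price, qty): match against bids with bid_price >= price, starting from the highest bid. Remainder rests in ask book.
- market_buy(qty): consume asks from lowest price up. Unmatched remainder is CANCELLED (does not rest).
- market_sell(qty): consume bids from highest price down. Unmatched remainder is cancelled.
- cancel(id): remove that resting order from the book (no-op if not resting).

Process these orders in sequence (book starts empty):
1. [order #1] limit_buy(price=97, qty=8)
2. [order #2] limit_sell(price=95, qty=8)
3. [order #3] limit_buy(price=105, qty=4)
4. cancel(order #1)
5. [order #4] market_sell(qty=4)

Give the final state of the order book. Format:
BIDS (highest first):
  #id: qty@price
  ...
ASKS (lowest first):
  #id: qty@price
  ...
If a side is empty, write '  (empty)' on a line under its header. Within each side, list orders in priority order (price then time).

Answer: BIDS (highest first):
  (empty)
ASKS (lowest first):
  (empty)

Derivation:
After op 1 [order #1] limit_buy(price=97, qty=8): fills=none; bids=[#1:8@97] asks=[-]
After op 2 [order #2] limit_sell(price=95, qty=8): fills=#1x#2:8@97; bids=[-] asks=[-]
After op 3 [order #3] limit_buy(price=105, qty=4): fills=none; bids=[#3:4@105] asks=[-]
After op 4 cancel(order #1): fills=none; bids=[#3:4@105] asks=[-]
After op 5 [order #4] market_sell(qty=4): fills=#3x#4:4@105; bids=[-] asks=[-]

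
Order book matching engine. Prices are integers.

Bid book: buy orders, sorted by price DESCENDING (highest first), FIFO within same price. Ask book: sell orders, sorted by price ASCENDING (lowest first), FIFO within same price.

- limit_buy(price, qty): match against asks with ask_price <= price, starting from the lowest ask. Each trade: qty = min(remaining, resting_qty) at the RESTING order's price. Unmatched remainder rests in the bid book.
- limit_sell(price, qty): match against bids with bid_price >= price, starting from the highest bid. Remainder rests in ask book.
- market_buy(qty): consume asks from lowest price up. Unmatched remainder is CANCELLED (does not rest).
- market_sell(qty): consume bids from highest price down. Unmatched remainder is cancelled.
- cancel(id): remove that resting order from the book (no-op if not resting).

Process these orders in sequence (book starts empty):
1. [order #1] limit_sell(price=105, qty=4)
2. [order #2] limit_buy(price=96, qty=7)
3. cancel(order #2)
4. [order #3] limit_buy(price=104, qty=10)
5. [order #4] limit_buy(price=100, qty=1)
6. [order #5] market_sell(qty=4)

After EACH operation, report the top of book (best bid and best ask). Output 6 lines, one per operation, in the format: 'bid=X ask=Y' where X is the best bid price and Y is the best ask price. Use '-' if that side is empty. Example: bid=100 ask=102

Answer: bid=- ask=105
bid=96 ask=105
bid=- ask=105
bid=104 ask=105
bid=104 ask=105
bid=104 ask=105

Derivation:
After op 1 [order #1] limit_sell(price=105, qty=4): fills=none; bids=[-] asks=[#1:4@105]
After op 2 [order #2] limit_buy(price=96, qty=7): fills=none; bids=[#2:7@96] asks=[#1:4@105]
After op 3 cancel(order #2): fills=none; bids=[-] asks=[#1:4@105]
After op 4 [order #3] limit_buy(price=104, qty=10): fills=none; bids=[#3:10@104] asks=[#1:4@105]
After op 5 [order #4] limit_buy(price=100, qty=1): fills=none; bids=[#3:10@104 #4:1@100] asks=[#1:4@105]
After op 6 [order #5] market_sell(qty=4): fills=#3x#5:4@104; bids=[#3:6@104 #4:1@100] asks=[#1:4@105]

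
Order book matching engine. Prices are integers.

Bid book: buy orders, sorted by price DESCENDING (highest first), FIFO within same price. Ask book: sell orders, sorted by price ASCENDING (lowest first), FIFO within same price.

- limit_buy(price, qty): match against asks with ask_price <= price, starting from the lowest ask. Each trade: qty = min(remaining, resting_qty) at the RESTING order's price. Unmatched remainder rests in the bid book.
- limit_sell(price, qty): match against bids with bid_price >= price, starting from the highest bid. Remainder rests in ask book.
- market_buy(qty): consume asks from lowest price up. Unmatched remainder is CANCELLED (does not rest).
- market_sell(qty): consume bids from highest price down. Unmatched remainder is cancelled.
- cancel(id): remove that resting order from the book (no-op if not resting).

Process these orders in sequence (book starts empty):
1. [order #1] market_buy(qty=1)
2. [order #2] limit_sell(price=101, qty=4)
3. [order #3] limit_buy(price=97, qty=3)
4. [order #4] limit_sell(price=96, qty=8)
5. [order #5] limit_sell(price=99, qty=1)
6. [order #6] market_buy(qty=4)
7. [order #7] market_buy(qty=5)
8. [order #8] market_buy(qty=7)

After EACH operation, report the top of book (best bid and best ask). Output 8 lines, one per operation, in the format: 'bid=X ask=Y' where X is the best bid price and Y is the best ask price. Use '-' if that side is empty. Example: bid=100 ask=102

Answer: bid=- ask=-
bid=- ask=101
bid=97 ask=101
bid=- ask=96
bid=- ask=96
bid=- ask=96
bid=- ask=101
bid=- ask=-

Derivation:
After op 1 [order #1] market_buy(qty=1): fills=none; bids=[-] asks=[-]
After op 2 [order #2] limit_sell(price=101, qty=4): fills=none; bids=[-] asks=[#2:4@101]
After op 3 [order #3] limit_buy(price=97, qty=3): fills=none; bids=[#3:3@97] asks=[#2:4@101]
After op 4 [order #4] limit_sell(price=96, qty=8): fills=#3x#4:3@97; bids=[-] asks=[#4:5@96 #2:4@101]
After op 5 [order #5] limit_sell(price=99, qty=1): fills=none; bids=[-] asks=[#4:5@96 #5:1@99 #2:4@101]
After op 6 [order #6] market_buy(qty=4): fills=#6x#4:4@96; bids=[-] asks=[#4:1@96 #5:1@99 #2:4@101]
After op 7 [order #7] market_buy(qty=5): fills=#7x#4:1@96 #7x#5:1@99 #7x#2:3@101; bids=[-] asks=[#2:1@101]
After op 8 [order #8] market_buy(qty=7): fills=#8x#2:1@101; bids=[-] asks=[-]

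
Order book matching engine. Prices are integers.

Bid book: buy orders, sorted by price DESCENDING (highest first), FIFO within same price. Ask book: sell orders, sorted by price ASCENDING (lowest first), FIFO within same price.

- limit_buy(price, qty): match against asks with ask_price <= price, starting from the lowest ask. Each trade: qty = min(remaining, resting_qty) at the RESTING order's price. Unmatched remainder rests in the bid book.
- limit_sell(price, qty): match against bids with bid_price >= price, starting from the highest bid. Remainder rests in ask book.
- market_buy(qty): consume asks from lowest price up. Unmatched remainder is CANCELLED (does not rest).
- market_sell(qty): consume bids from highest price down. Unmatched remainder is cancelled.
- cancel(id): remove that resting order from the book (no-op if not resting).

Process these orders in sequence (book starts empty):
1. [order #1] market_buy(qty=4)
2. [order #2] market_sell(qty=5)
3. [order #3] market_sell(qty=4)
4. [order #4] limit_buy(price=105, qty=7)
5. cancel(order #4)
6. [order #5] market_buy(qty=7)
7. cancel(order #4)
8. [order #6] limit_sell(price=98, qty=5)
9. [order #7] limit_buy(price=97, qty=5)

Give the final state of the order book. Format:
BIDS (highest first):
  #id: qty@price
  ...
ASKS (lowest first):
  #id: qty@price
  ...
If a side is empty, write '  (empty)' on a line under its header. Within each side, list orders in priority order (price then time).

Answer: BIDS (highest first):
  #7: 5@97
ASKS (lowest first):
  #6: 5@98

Derivation:
After op 1 [order #1] market_buy(qty=4): fills=none; bids=[-] asks=[-]
After op 2 [order #2] market_sell(qty=5): fills=none; bids=[-] asks=[-]
After op 3 [order #3] market_sell(qty=4): fills=none; bids=[-] asks=[-]
After op 4 [order #4] limit_buy(price=105, qty=7): fills=none; bids=[#4:7@105] asks=[-]
After op 5 cancel(order #4): fills=none; bids=[-] asks=[-]
After op 6 [order #5] market_buy(qty=7): fills=none; bids=[-] asks=[-]
After op 7 cancel(order #4): fills=none; bids=[-] asks=[-]
After op 8 [order #6] limit_sell(price=98, qty=5): fills=none; bids=[-] asks=[#6:5@98]
After op 9 [order #7] limit_buy(price=97, qty=5): fills=none; bids=[#7:5@97] asks=[#6:5@98]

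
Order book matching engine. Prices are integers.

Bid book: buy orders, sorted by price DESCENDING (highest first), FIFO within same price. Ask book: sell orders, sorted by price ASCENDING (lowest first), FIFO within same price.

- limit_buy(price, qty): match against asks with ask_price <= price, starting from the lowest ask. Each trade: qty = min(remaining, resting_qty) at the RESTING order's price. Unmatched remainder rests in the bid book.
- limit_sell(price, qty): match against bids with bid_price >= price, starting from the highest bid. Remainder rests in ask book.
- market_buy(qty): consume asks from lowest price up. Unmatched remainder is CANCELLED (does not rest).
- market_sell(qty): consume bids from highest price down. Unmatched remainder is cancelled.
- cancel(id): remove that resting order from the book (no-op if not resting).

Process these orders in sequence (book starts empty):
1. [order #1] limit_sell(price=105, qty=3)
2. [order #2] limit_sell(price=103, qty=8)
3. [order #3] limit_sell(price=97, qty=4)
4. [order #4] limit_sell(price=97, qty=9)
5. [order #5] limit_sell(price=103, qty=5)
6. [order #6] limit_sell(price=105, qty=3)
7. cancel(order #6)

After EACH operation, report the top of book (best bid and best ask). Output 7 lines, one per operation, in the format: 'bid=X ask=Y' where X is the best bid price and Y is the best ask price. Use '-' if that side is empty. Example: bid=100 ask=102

Answer: bid=- ask=105
bid=- ask=103
bid=- ask=97
bid=- ask=97
bid=- ask=97
bid=- ask=97
bid=- ask=97

Derivation:
After op 1 [order #1] limit_sell(price=105, qty=3): fills=none; bids=[-] asks=[#1:3@105]
After op 2 [order #2] limit_sell(price=103, qty=8): fills=none; bids=[-] asks=[#2:8@103 #1:3@105]
After op 3 [order #3] limit_sell(price=97, qty=4): fills=none; bids=[-] asks=[#3:4@97 #2:8@103 #1:3@105]
After op 4 [order #4] limit_sell(price=97, qty=9): fills=none; bids=[-] asks=[#3:4@97 #4:9@97 #2:8@103 #1:3@105]
After op 5 [order #5] limit_sell(price=103, qty=5): fills=none; bids=[-] asks=[#3:4@97 #4:9@97 #2:8@103 #5:5@103 #1:3@105]
After op 6 [order #6] limit_sell(price=105, qty=3): fills=none; bids=[-] asks=[#3:4@97 #4:9@97 #2:8@103 #5:5@103 #1:3@105 #6:3@105]
After op 7 cancel(order #6): fills=none; bids=[-] asks=[#3:4@97 #4:9@97 #2:8@103 #5:5@103 #1:3@105]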